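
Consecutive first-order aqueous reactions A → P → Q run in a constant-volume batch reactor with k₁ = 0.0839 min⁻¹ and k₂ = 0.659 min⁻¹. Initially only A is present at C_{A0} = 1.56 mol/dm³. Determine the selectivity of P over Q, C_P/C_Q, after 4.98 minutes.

Solving the coupled first-order balances gives C_P(t) = [k₁/(k₂−k₁)]·C_{A0}·(e^(−k₁t) − e^(−k₂t)).
e^(−k₁t) = e^(−0.0839×4.98) = e^(−0.4178) = 0.6585; e^(−k₂t) = e^(−3.282) = 0.03756.
C_P = 0.0839×1.56/(0.659−0.0839) × (0.6585−0.03756) = 0.2276×0.6209 = 0.1413 mol/dm³.
C_A = C_{A0}e^(−k₁t) = 1.027 mol/dm³, so C_Q = C_{A0}−C_A−C_P = 0.3915 mol/dm³; C_P/C_Q = 0.361.

0.361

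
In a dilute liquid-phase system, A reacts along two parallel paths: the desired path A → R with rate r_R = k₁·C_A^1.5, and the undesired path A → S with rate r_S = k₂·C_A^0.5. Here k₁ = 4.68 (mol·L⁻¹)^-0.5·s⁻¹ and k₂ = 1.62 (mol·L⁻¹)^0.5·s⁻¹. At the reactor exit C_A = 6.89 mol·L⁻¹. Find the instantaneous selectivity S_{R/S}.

S_{R/S} = r_R/r_S = (k₁·C_A^1.5)/(k₂·C_A^0.5) = (k₁/k₂)·C_A.
= (4.68×6.890^1.5) / (1.62×6.890^0.5) = 84.64/4.252 = 19.9.
Since the desired path is higher order in A, keeping C_A high (PFR or concentrated feed) favours R.

19.9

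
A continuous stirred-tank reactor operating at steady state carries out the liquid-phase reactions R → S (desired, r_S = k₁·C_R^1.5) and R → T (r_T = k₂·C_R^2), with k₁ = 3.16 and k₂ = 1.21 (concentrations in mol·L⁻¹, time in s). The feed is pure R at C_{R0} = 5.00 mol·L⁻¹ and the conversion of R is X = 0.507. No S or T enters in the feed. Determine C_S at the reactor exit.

Exit C_R = C_{R0}(1−X) = 5.00×0.493 = 2.465 mol·L⁻¹.
In a CSTR the entire volume is at exit conditions, so r_S = 3.16×2.465^1.5 = 12.23 and r_T = 1.21×2.465^2 = 7.352.
Fraction of consumed R going to S: r_S/(r_S+r_T) = 0.6245.
C_S = 0.6245·C_{R0}·X = 0.6245×5.00×0.507 = 1.58 mol·L⁻¹.

1.58 mol·L⁻¹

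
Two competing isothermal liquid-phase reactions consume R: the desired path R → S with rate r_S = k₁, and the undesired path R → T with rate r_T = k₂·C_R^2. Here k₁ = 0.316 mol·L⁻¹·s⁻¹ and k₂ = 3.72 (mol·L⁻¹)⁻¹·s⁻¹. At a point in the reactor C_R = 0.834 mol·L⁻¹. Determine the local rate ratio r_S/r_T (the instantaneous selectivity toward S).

S_{S/T} = r_S/r_T = (k₁)/(k₂·C_R^2) = (k₁/k₂)·C_R^-2.
= (0.316) / (3.72×0.8340^2) = 0.3160/2.587 = 0.122.

0.122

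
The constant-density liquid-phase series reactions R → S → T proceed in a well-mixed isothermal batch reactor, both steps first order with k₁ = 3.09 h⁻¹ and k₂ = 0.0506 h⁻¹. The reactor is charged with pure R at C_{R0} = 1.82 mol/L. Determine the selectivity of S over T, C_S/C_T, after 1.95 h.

11.6

The intermediate concentration in a first-order A→B→C sequence is C_S = k₁C_{R0}(e^(−k₁t) − e^(−k₂t))/(k₂−k₁).
e^(−k₁t) = e^(−3.09×1.95) = e^(−6.025) = 0.002416; e^(−k₂t) = e^(−0.09867) = 0.9060.
C_S = 3.09×1.82/(0.0506−3.09) × (0.002416−0.9060) = (-1.850)×(-0.9036) = 1.672 mol/L.
C_R = C_{R0}e^(−k₁t) = 0.004398 mol/L, so C_T = C_{R0}−C_R−C_S = 0.1436 mol/L; C_S/C_T = 11.6.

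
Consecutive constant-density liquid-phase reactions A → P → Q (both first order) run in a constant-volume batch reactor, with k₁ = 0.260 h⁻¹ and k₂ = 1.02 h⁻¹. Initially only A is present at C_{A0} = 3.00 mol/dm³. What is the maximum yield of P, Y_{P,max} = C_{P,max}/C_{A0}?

At the optimum, C_{P,max}/C_{A0} = (k₁/k₂)^[k₂/(k₂−k₁)].
= (0.260/1.02)^(1.02/(1.02−0.260)) = (0.2549)^(1.342) = 0.1597.

0.160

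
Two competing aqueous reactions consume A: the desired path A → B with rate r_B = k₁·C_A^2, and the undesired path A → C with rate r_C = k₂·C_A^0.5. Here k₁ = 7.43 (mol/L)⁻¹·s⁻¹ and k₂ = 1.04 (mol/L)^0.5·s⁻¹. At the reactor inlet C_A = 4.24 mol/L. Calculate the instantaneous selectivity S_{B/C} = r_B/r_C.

62.4

S_{B/C} = r_B/r_C = (k₁·C_A^2)/(k₂·C_A^0.5) = (k₁/k₂)·C_A^1.5.
= (7.43×4.240^2) / (1.04×4.240^0.5) = 133.6/2.141 = 62.4.
Since the desired path is higher order in A, keeping C_A high (PFR or concentrated feed) favours B.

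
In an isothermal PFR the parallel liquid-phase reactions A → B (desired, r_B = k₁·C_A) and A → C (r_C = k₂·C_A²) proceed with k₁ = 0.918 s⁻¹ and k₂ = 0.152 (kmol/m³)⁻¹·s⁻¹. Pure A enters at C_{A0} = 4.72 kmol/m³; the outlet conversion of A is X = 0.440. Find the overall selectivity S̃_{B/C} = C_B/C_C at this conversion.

1.66

C_A = C_{A0}(1−X) = 2.643 kmol/m³.
Along a PFR/batch, dC_B/dC_A = −r_B/(r_B+r_C) = −k₁/(k₁+k₂·C_A).
Integrating from C_{A0} to C_A: C_B = (0.918/0.152)·ln[(0.918+0.152·4.72)/(0.918+0.152·2.64)] = 6.039·ln(1.635/1.320) = 1.295 kmol/m³.
C_C = (C_{A0}−C_A)−C_B = 0.7816 kmol/m³; S̃_{B/C} = 1.295/0.7816 = 1.66.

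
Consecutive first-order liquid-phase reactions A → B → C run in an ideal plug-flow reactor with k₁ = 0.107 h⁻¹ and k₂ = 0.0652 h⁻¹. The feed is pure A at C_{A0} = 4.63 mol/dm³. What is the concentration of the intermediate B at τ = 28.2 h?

Solving the coupled first-order balances gives C_B(τ) = [k₁/(k₂−k₁)]·C_{A0}·(e^(−k₁τ) − e^(−k₂τ)).
e^(−k₁τ) = e^(−0.107×28.2) = e^(−3.017) = 0.04893; e^(−k₂τ) = e^(−1.839) = 0.1590.
C_B = 0.107×4.63/(0.0652−0.107) × (0.04893−0.1590) = (-11.85)×(-0.1101) = 1.305 mol/dm³.

1.30 mol/dm³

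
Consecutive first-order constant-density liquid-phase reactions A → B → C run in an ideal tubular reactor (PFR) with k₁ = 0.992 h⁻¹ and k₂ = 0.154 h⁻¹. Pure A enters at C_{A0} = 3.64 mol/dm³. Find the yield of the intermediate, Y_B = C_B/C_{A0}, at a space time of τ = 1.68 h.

Solving the coupled first-order balances gives C_B(τ) = [k₁/(k₂−k₁)]·C_{A0}·(e^(−k₁τ) − e^(−k₂τ)).
e^(−k₁τ) = e^(−0.992×1.68) = e^(−1.667) = 0.1889; e^(−k₂τ) = e^(−0.2587) = 0.7720.
C_B = 0.992×3.64/(0.154−0.992) × (0.1889−0.7720) = (-4.309)×(-0.5831) = 2.513 mol/dm³.
Y_B = C_B/C_{A0} = 2.513/3.64 = 0.690.

0.690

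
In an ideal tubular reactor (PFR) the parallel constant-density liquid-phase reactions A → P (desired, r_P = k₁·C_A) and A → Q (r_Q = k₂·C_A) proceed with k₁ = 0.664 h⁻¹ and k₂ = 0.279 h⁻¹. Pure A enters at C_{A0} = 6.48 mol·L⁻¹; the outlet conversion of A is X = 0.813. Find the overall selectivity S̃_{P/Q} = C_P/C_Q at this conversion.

C_A = C_{A0}(1−X) = 1.212 mol·L⁻¹.
Both paths are first order in A, so the instantaneous fraction to P is constant: dC_P/d(−C_A) = k₁/(k₁+k₂) = 0.7041.
C_P = 0.7041·(C_{A0}−C_A) = 0.7041×5.268 = 3.71 mol·L⁻¹.
C_Q = (C_{A0}−C_A)−C_P = 1.559 mol·L⁻¹; S̃_{P/Q} = 3.710/1.559 = 2.38.

2.38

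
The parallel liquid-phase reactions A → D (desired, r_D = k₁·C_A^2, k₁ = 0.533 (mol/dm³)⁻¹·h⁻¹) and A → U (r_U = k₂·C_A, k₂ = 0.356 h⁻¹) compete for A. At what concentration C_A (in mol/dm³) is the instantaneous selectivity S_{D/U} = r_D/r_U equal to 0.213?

S_{D/U} = (k₁/k₂)·C_A ⇒ C_A = S·k₂/k₁.
= 0.213×0.356/0.533 = 0.142 mol/dm³.

0.142 mol/dm³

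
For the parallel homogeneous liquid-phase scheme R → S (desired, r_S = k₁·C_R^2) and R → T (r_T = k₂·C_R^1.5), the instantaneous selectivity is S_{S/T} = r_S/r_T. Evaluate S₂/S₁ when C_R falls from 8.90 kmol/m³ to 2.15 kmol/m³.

S_{S/T} = (k₁/k₂)·C_R^0.5, so S₂/S₁ = (C_{R,2}/C_{R,1})^0.5.
= (2.15/8.90)^0.5 = (0.2416)^0.5 = 0.492.
Selectivity toward S falls as C_R falls — high-concentration operation is favoured.

0.492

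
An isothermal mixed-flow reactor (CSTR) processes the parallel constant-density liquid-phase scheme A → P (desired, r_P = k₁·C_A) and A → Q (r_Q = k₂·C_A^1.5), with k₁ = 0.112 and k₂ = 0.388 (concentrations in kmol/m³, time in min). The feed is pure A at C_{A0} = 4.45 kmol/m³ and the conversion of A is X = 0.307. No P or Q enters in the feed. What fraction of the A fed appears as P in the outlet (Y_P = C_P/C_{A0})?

Exit C_A = C_{A0}(1−X) = 4.45×0.693 = 3.084 kmol/m³.
In a CSTR the entire volume is at exit conditions, so r_P = 0.112×3.084 = 0.3454 and r_Q = 0.388×3.084^1.5 = 2.101.
Fraction of consumed A going to P: r_P/(r_P+r_Q) = 0.1412.
C_P = 0.1412·C_{A0}·X = 0.1412×4.45×0.307 = 0.193 kmol/m³; Y_P = C_P/C_{A0} = 0.0433.

0.0433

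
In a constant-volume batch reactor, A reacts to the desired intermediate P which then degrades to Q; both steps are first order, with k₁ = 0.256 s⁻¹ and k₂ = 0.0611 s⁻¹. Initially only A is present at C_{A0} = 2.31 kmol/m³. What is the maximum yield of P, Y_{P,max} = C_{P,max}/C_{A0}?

0.638

At the optimum, C_{P,max}/C_{A0} = (k₁/k₂)^[k₂/(k₂−k₁)].
= (0.256/0.0611)^(0.0611/(0.0611−0.256)) = (4.190)^(-0.3135) = 0.6382.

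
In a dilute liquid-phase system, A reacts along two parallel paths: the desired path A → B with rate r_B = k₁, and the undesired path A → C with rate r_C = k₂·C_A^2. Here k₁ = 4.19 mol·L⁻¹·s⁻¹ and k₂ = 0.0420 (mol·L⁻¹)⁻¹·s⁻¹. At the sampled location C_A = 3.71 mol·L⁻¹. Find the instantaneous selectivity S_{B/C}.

S_{B/C} = r_B/r_C = (k₁)/(k₂·C_A^2) = (k₁/k₂)·C_A^-2.
= (4.19) / (0.0420×3.710^2) = 4.190/0.5781 = 7.25.
The undesired path is higher order in A, so low C_A (CSTR or dilute feed) favours B.

7.25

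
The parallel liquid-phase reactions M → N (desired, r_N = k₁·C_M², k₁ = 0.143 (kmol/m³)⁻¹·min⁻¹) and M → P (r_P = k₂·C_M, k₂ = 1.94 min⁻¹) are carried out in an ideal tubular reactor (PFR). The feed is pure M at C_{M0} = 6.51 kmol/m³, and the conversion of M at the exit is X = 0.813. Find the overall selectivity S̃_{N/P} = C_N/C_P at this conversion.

0.275

C_M = C_{M0}(1−X) = 1.217 kmol/m³.
Along a PFR/batch, dC_P/dC_M = −r_P/(r_N+r_P) = −k₂/(k₂+k₁·C_M).
Integrating from C_{M0} to C_M: C_P = (1.94/0.143)·ln[(1.94+0.143·6.51)/(1.94+0.143·1.22)] = 13.57·ln(2.871/2.114) = 4.152 kmol/m³.
Then C_N = (C_{M0}−C_M) − C_P = 5.293 − 4.152 = 1.141 kmol/m³.
S̃_{N/P} = C_N/C_P = 1.141/4.152 = 0.275.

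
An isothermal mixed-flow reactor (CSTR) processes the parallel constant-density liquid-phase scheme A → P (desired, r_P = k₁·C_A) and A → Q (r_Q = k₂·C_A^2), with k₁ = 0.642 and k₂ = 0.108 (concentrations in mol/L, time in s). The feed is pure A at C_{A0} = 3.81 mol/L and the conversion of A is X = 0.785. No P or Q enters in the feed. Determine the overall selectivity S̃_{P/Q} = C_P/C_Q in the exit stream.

7.26

Exit C_A = C_{A0}(1−X) = 3.81×0.215 = 0.8191 mol/L.
In a CSTR the entire volume is at exit conditions, so r_P = 0.642×0.8191 = 0.5259 and r_Q = 0.108×0.8191^2 = 0.07247.
Overall selectivity = C_P/C_Q = r_Pτ/(r_Qτ) = r_P/r_Q = 7.26.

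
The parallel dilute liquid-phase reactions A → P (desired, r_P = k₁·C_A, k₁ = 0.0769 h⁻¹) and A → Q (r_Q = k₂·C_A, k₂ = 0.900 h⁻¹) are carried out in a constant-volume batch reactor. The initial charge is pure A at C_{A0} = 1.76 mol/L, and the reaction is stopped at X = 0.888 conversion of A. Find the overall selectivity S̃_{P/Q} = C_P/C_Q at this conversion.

C_A = C_{A0}(1−X) = 0.1971 mol/L.
Both paths are first order in A, so the instantaneous fraction to P is constant: dC_P/d(−C_A) = k₁/(k₁+k₂) = 0.07872.
C_P = 0.07872·(C_{A0}−C_A) = 0.07872×1.563 = 0.123 mol/L.
C_Q = (C_{A0}−C_A)−C_P = 1.440 mol/L; S̃_{P/Q} = 0.1230/1.440 = 0.0854.

0.0854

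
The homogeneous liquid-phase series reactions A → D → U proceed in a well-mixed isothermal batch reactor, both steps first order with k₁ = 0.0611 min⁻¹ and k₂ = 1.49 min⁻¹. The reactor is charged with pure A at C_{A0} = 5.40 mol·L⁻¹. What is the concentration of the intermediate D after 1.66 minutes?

0.189 mol·L⁻¹

The intermediate concentration in a first-order A→B→C sequence is C_D = k₁C_{A0}(e^(−k₁t) − e^(−k₂t))/(k₂−k₁).
e^(−k₁t) = e^(−0.0611×1.66) = e^(−0.1014) = 0.9035; e^(−k₂t) = e^(−2.473) = 0.08430.
C_D = 0.0611×5.40/(1.49−0.0611) × (0.9035−0.08430) = 0.2309×0.8193 = 0.1892 mol·L⁻¹.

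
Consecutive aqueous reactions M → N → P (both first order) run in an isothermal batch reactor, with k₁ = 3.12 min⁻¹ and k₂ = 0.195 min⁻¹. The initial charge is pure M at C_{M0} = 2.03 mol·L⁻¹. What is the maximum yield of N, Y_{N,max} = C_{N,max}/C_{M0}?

At the optimum, C_{N,max}/C_{M0} = (k₁/k₂)^[k₂/(k₂−k₁)].
= (3.12/0.195)^(0.195/(0.195−3.12)) = (16.00)^(-0.06667) = 0.8312.

0.831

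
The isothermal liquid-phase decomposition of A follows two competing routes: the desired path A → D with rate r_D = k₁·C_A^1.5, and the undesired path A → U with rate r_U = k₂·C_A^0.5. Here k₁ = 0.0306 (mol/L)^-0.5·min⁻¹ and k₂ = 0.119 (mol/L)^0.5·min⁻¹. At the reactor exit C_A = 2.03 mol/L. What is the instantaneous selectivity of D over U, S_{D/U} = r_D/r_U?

0.522

S_{D/U} = r_D/r_U = (k₁·C_A^1.5)/(k₂·C_A^0.5) = (k₁/k₂)·C_A.
= (0.0306×2.030^1.5) / (0.119×2.030^0.5) = 0.08850/0.1695 = 0.522.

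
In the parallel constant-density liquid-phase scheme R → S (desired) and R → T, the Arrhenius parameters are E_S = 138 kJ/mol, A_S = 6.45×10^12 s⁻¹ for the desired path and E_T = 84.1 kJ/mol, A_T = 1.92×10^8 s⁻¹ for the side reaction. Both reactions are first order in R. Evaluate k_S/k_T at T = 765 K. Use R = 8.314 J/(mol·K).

Since both paths have the same order in R, the concentration cancels and S_{S/T} = k_S/k_T = (A_S/A_T)·exp[(E_T−E_S)/(RT)].
(E_T−E_S)/(RT) = (84.1−138)×10³/(8.314×765) = -53900/6360 = -8.475.
k_S/k_T = (6.45×10^12/1.92×10^8)·exp(-8.475) = 33594 × 2.087×10^-4 = 7.01.
Since E_S > E_T, raising the temperature improves selectivity toward S.

7.01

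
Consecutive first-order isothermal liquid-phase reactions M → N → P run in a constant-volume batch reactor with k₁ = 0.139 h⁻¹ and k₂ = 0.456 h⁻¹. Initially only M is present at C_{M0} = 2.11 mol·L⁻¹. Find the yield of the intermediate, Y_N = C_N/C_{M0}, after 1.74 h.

The intermediate concentration in a first-order A→B→C sequence is C_N = k₁C_{M0}(e^(−k₁t) − e^(−k₂t))/(k₂−k₁).
e^(−k₁t) = e^(−0.139×1.74) = e^(−0.2419) = 0.7852; e^(−k₂t) = e^(−0.7934) = 0.4523.
C_N = 0.139×2.11/(0.456−0.139) × (0.7852−0.4523) = 0.9252×0.3329 = 0.3080 mol·L⁻¹.
Y_N = C_N/C_{M0} = 0.3080/2.11 = 0.146.

0.146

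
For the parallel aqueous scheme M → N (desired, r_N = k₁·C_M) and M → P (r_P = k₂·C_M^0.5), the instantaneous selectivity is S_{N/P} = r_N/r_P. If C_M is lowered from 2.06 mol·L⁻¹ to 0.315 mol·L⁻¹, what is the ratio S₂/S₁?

S_{N/P} = (k₁/k₂)·C_M^0.5, so S₂/S₁ = (C_{M,2}/C_{M,1})^0.5.
= (0.315/2.06)^0.5 = (0.1529)^0.5 = 0.391.
Selectivity toward N falls as C_M falls — high-concentration operation is favoured.

0.391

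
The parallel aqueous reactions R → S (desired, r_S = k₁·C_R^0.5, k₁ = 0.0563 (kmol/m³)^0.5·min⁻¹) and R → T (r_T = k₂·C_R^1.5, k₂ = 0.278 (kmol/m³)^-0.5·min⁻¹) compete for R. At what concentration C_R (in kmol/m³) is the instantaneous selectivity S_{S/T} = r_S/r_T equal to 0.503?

S_{S/T} = (k₁/k₂)·C_R⁻¹ ⇒ C_R = (S·k₂/k₁)^(-1).
= (0.503×0.278/0.0563)^(-1) = (2.484)^(-1) = 0.403 kmol/m³.

0.403 kmol/m³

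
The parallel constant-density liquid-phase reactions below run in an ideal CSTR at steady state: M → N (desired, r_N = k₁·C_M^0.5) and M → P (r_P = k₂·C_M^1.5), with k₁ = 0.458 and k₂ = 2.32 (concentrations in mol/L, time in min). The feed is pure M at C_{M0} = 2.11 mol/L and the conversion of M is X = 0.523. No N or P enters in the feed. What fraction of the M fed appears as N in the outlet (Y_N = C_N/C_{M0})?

0.0858

Exit C_M = C_{M0}(1−X) = 2.11×0.477 = 1.006 mol/L.
Rates in a CSTR are evaluated at the outlet concentration: r_N = 0.458×1.006^0.5 = 0.4595, r_P = 2.32×1.006^1.5 = 2.343.
Fraction of consumed M going to N: r_N/(r_N+r_P) = 0.1640.
C_N = 0.1640·C_{M0}·X = 0.1640×2.11×0.523 = 0.181 mol/L; Y_N = C_N/C_{M0} = 0.0858.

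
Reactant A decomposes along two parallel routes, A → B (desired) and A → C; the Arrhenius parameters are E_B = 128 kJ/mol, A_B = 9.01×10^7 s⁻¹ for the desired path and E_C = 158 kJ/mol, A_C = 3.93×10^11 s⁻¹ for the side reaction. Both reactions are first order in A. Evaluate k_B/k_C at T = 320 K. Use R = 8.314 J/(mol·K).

Since both paths have the same order in A, the concentration cancels and S_{B/C} = k_B/k_C = (A_B/A_C)·exp[(E_C−E_B)/(RT)].
(E_C−E_B)/(RT) = (158−128)×10³/(8.314×320) = 30000/2660 = 11.28.
k_B/k_C = (9.01×10^7/3.93×10^11)·exp(11.28) = 2.293×10^-4 × 78918 = 18.1.

18.1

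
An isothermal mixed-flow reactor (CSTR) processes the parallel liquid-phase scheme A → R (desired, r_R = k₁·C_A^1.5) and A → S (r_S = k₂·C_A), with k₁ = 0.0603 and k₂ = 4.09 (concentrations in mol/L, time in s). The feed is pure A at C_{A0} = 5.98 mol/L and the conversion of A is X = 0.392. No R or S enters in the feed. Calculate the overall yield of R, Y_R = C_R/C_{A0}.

Exit C_A = C_{A0}(1−X) = 5.98×0.608 = 3.636 mol/L.
In a CSTR the entire volume is at exit conditions, so r_R = 0.0603×3.636^1.5 = 0.4180 and r_S = 4.09×3.636 = 14.87.
Fraction of consumed A going to R: r_R/(r_R+r_S) = 0.02734.
C_R = 0.02734·C_{A0}·X = 0.02734×5.98×0.392 = 0.0641 mol/L; Y_R = C_R/C_{A0} = 0.0107.

0.0107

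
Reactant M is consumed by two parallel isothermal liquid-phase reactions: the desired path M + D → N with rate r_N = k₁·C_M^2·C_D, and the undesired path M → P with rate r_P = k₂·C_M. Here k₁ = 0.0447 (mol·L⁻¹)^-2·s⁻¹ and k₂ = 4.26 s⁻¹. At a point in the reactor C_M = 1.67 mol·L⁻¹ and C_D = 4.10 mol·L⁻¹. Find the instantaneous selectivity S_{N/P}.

S_{N/P} = r_N/r_P = (k₁·C_M^2·C_D)/(k₂·C_M) = (k₁/k₂)·C_M·C_D.
= (0.0447×1.670^2×4.100) / (4.26×1.670) = 0.5111/7.114 = 0.0718.
Since the desired path is higher order in M, keeping C_M high (PFR or concentrated feed) favours N.

0.0718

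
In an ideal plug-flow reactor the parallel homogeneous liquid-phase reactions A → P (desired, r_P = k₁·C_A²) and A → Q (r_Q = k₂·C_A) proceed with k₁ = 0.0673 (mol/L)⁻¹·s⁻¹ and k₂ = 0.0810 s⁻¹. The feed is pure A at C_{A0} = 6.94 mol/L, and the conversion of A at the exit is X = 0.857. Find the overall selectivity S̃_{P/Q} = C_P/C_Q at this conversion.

C_A = C_{A0}(1−X) = 0.9924 mol/L.
Along a PFR/batch, dC_Q/dC_A = −r_Q/(r_P+r_Q) = −k₂/(k₂+k₁·C_A).
Integrating from C_{A0} to C_A: C_Q = (0.0810/0.0673)·ln[(0.0810+0.0673·6.94)/(0.0810+0.0673·0.992)] = 1.204·ln(0.5481/0.1478) = 1.577 mol/L.
Then C_P = (C_{A0}−C_A) − C_Q = 5.948 − 1.577 = 4.370 mol/L.
S̃_{P/Q} = C_P/C_Q = 4.370/1.577 = 2.77.

2.77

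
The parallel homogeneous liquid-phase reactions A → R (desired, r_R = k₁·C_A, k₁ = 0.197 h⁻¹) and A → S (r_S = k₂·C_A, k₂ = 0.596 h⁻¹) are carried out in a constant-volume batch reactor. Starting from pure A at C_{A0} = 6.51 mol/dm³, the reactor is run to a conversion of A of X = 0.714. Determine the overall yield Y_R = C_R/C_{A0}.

0.177

C_A = C_{A0}(1−X) = 1.862 mol/dm³.
Both paths are first order in A, so the instantaneous fraction to R is constant: dC_R/d(−C_A) = k₁/(k₁+k₂) = 0.2484.
C_R = 0.2484·(C_{A0}−C_A) = 0.2484×4.648 = 1.15 mol/dm³.
Y_R = C_R/C_{A0} = 1.155/6.51 = 0.177.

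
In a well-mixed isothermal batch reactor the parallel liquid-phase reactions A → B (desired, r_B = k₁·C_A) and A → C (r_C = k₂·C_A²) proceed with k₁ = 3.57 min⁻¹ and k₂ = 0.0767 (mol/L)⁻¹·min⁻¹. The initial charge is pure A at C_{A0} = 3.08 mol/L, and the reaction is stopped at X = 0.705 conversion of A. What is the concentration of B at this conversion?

C_A = C_{A0}(1−X) = 0.9086 mol/L.
Along a PFR/batch, dC_B/dC_A = −r_B/(r_B+r_C) = −k₁/(k₁+k₂·C_A).
Integrating from C_{A0} to C_A: C_B = (3.57/0.0767)·ln[(3.57+0.0767·3.08)/(3.57+0.0767·0.909)] = 46.54·ln(3.806/3.640) = 2.083 mol/L.

2.08 mol/L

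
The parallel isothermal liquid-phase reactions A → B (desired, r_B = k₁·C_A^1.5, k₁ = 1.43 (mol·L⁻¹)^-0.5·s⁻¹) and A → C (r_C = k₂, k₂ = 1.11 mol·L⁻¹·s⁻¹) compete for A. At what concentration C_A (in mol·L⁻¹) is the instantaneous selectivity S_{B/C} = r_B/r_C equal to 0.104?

S_{B/C} = (k₁/k₂)·C_A^1.5 ⇒ C_A = (S·k₂/k₁)^(1/1.5).
= (0.104×1.11/1.43)^(0.6667) = (0.08073)^(0.6667) = 0.187 mol·L⁻¹.

0.187 mol·L⁻¹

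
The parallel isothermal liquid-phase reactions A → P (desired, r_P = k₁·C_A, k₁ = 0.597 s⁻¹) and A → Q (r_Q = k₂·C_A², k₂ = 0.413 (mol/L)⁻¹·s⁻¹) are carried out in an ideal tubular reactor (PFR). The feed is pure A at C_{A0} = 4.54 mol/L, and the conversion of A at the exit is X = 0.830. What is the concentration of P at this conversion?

C_A = C_{A0}(1−X) = 0.7718 mol/L.
Along a PFR/batch, dC_P/dC_A = −r_P/(r_P+r_Q) = −k₁/(k₁+k₂·C_A).
Integrating from C_{A0} to C_A: C_P = (0.597/0.413)·ln[(0.597+0.413·4.54)/(0.597+0.413·0.772)] = 1.446·ln(2.472/0.9158) = 1.435 mol/L.

1.44 mol/L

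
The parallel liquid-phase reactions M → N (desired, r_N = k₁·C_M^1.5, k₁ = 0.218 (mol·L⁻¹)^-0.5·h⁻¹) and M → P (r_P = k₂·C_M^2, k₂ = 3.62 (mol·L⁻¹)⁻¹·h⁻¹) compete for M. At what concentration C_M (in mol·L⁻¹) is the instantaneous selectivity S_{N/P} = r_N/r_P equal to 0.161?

S_{N/P} = (k₁/k₂)·C_M^-0.5 ⇒ C_M = (S·k₂/k₁)^(-2).
= (0.161×3.62/0.218)^(-2) = (2.673)^(-2) = 0.140 mol·L⁻¹.

0.140 mol·L⁻¹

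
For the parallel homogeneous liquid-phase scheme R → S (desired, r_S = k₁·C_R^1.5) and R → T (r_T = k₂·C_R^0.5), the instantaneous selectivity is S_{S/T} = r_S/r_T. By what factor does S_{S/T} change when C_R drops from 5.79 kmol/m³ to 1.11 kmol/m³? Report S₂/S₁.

0.192

S_{S/T} = (k₁/k₂)·C_R, so S₂/S₁ = (C_{R,2}/C_{R,1}).
= 1.11/5.79 = 0.192.
Selectivity toward S falls as C_R falls — high-concentration operation is favoured.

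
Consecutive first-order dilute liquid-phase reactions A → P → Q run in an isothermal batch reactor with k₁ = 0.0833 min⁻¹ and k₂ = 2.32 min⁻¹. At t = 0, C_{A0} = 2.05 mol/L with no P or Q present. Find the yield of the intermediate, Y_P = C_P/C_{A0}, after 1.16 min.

0.0313

The intermediate concentration in a first-order A→B→C sequence is C_P = k₁C_{A0}(e^(−k₁t) − e^(−k₂t))/(k₂−k₁).
e^(−k₁t) = e^(−0.0833×1.16) = e^(−0.09663) = 0.9079; e^(−k₂t) = e^(−2.691) = 0.06780.
C_P = 0.0833×2.05/(2.32−0.0833) × (0.9079−0.06780) = 0.07635×0.8401 = 0.06414 mol/L.
Y_P = C_P/C_{A0} = 0.06414/2.05 = 0.0313.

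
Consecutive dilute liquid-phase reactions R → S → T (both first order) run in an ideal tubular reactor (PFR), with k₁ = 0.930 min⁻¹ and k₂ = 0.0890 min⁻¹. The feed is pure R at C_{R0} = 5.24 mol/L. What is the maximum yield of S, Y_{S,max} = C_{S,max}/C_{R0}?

At the optimum, C_{S,max}/C_{R0} = (k₁/k₂)^[k₂/(k₂−k₁)].
= (0.930/0.0890)^(0.0890/(0.0890−0.930)) = (10.45)^(-0.1058) = 0.7801.

0.780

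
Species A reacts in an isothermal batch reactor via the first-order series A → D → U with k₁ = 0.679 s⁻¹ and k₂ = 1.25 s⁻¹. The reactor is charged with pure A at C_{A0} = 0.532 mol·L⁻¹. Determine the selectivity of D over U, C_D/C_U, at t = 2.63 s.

For first-order series with pure A initially, C_D(t) = k₁C_{A0}/(k₂−k₁)·(e^(−k₁t) − e^(−k₂t)).
e^(−k₁t) = e^(−0.679×2.63) = e^(−1.786) = 0.1677; e^(−k₂t) = e^(−3.287) = 0.03735.
C_D = 0.679×0.532/(1.25−0.679) × (0.1677−0.03735) = 0.6326×0.1303 = 0.08244 mol·L⁻¹.
C_A = C_{A0}e^(−k₁t) = 0.08920 mol·L⁻¹, so C_U = C_{A0}−C_A−C_D = 0.3604 mol·L⁻¹; C_D/C_U = 0.229.

0.229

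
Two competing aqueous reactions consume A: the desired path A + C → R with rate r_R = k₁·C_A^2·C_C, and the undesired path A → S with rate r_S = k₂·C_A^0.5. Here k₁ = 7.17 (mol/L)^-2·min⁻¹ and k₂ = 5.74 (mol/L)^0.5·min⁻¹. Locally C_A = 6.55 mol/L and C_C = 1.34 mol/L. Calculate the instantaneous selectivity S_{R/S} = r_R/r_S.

S_{R/S} = r_R/r_S = (k₁·C_A^2·C_C)/(k₂·C_A^0.5) = (k₁/k₂)·C_A^1.5·C_C.
= (7.17×6.550^2×1.340) / (5.74×6.550^0.5) = 412.2/14.69 = 28.1.

28.1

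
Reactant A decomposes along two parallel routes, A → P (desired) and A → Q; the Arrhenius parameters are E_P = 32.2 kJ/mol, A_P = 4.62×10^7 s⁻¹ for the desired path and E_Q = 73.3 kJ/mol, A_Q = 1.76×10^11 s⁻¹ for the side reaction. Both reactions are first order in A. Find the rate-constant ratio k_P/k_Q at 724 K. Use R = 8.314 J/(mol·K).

With equal orders, S_{P/Q} = k_P/k_Q = (A_P/A_Q)·exp[(E_Q−E_P)/(RT)].
(E_Q−E_P)/(RT) = (73.3−32.2)×10³/(8.314×724) = 41100/6019 = 6.828.
k_P/k_Q = (4.62×10^7/1.76×10^11)·exp(6.828) = 2.625×10^-4 × 923.3 = 0.242.
Since E_P < E_Q, lowering the temperature improves selectivity toward P.

0.242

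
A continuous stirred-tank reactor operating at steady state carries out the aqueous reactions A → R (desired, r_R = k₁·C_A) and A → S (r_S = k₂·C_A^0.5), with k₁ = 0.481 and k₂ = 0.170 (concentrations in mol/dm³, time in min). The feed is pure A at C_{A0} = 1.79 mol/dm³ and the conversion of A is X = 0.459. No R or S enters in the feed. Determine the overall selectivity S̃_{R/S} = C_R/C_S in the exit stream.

2.78

Exit C_A = C_{A0}(1−X) = 1.79×0.541 = 0.9684 mol/dm³.
Rates in a CSTR are evaluated at the outlet concentration: r_R = 0.481×0.9684 = 0.4658, r_S = 0.170×0.9684^0.5 = 0.1673.
Overall selectivity = C_R/C_S = r_Rτ/(r_Sτ) = r_R/r_S = 2.78.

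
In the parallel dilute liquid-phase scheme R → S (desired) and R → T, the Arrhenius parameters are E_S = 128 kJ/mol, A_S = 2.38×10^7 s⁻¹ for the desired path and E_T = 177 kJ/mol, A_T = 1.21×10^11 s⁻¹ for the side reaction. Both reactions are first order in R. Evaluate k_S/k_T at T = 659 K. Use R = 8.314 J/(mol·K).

1.51

Since both paths have the same order in R, the concentration cancels and S_{S/T} = k_S/k_T = (A_S/A_T)·exp[(E_T−E_S)/(RT)].
(E_T−E_S)/(RT) = (177−128)×10³/(8.314×659) = 49000/5479 = 8.943.
k_S/k_T = (2.38×10^7/1.21×10^11)·exp(8.943) = 1.967×10^-4 × 7657 = 1.51.
Since E_S < E_T, lowering the temperature improves selectivity toward S.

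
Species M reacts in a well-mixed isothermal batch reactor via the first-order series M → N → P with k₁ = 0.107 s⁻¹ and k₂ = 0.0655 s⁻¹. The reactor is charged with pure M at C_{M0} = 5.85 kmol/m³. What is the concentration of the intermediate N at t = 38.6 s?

Solving the coupled first-order balances gives C_N(t) = [k₁/(k₂−k₁)]·C_{M0}·(e^(−k₁t) − e^(−k₂t)).
e^(−k₁t) = e^(−0.107×38.6) = e^(−4.130) = 0.01608; e^(−k₂t) = e^(−2.528) = 0.07979.
C_N = 0.107×5.85/(0.0655−0.107) × (0.01608−0.07979) = (-15.08)×(-0.06371) = 0.9610 kmol/m³.

0.961 kmol/m³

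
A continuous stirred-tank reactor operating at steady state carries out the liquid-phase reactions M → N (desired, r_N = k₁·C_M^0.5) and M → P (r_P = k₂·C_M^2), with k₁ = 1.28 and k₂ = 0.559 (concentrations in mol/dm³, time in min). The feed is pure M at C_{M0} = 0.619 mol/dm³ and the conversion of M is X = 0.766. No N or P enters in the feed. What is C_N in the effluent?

Exit C_M = C_{M0}(1−X) = 0.619×0.234 = 0.1448 mol/dm³.
A CSTR operates uniformly at the exit composition, giving r_N = 0.4872 and r_P = 0.01173 (each k·C_M^n at C_M = 0.1448).
Fraction of consumed M going to N: r_N/(r_N+r_P) = 0.9765.
C_N = 0.9765·C_{M0}·X = 0.9765×0.619×0.766 = 0.463 mol/dm³.

0.463 mol/dm³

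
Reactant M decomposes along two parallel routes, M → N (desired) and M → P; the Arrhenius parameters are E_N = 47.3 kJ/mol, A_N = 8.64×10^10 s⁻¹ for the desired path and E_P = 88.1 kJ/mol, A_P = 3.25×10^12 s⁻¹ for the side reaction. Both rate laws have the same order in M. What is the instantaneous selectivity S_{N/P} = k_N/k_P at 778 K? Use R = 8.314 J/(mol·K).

14.6

Since both paths have the same order in M, the concentration cancels and S_{N/P} = k_N/k_P = (A_N/A_P)·exp[(E_P−E_N)/(RT)].
(E_P−E_N)/(RT) = (88.1−47.3)×10³/(8.314×778) = 40800/6468 = 6.308.
k_N/k_P = (8.64×10^10/3.25×10^12)·exp(6.308) = 0.02658 × 548.8 = 14.6.
Since E_N < E_P, lowering the temperature improves selectivity toward N.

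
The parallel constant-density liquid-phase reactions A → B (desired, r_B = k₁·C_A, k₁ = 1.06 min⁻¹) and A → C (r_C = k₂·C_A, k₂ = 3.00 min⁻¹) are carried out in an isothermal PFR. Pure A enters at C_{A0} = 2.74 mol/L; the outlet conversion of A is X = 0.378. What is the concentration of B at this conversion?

C_A = C_{A0}(1−X) = 1.704 mol/L.
Both paths are first order in A, so the instantaneous fraction to B is constant: dC_B/d(−C_A) = k₁/(k₁+k₂) = 0.2611.
C_B = 0.2611·(C_{A0}−C_A) = 0.2611×1.036 = 0.270 mol/L.

0.270 mol/L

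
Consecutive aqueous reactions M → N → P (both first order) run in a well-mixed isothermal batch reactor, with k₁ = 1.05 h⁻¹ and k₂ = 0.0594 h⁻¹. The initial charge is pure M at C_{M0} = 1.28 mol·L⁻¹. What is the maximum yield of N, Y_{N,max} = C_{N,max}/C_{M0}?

At the optimum, C_{N,max}/C_{M0} = (k₁/k₂)^[k₂/(k₂−k₁)].
= (1.05/0.0594)^(0.0594/(0.0594−1.05)) = (17.68)^(-0.05996) = 0.8418.

0.842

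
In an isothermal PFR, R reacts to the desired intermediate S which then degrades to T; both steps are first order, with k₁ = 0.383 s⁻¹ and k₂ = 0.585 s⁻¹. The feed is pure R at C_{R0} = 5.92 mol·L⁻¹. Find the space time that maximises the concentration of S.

Setting dC_S/dτ = 0 gives τ_opt = ln(k₂/k₁)/(k₂−k₁).
= ln(0.585/0.383)/(0.585−0.383) = ln(1.527)/0.2020 = 0.4236/0.2020 = 2.10 s.

2.10 s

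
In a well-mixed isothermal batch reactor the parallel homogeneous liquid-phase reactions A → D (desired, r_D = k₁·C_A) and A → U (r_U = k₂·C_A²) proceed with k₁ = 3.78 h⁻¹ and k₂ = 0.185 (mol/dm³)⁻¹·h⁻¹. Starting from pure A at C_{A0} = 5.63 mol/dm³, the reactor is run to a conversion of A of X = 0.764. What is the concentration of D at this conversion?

C_A = C_{A0}(1−X) = 1.329 mol/dm³.
Along a PFR/batch, dC_D/dC_A = −r_D/(r_D+r_U) = −k₁/(k₁+k₂·C_A).
Integrating from C_{A0} to C_A: C_D = (3.78/0.185)·ln[(3.78+0.185·5.63)/(3.78+0.185·1.33)] = 20.43·ln(4.822/4.026) = 3.685 mol/dm³.

3.69 mol/dm³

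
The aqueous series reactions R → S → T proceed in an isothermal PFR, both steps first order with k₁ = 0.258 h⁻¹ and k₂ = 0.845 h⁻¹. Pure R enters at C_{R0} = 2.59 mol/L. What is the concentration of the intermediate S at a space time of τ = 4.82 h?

0.309 mol/L

For first-order series with pure R initially, C_S(τ) = k₁C_{R0}/(k₂−k₁)·(e^(−k₁τ) − e^(−k₂τ)).
e^(−k₁τ) = e^(−0.258×4.82) = e^(−1.244) = 0.2884; e^(−k₂τ) = e^(−4.073) = 0.01703.
C_S = 0.258×2.59/(0.845−0.258) × (0.2884−0.01703) = 1.138×0.2713 = 0.3089 mol/L.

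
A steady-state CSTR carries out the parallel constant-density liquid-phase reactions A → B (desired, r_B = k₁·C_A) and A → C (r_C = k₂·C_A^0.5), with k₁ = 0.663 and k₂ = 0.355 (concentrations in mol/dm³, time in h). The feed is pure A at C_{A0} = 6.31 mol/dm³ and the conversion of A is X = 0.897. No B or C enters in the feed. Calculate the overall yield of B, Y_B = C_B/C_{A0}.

Exit C_A = C_{A0}(1−X) = 6.31×0.103 = 0.6499 mol/dm³.
In a CSTR the entire volume is at exit conditions, so r_B = 0.663×0.6499 = 0.4309 and r_C = 0.355×0.6499^0.5 = 0.2862.
Fraction of consumed A going to B: r_B/(r_B+r_C) = 0.6009.
C_B = 0.6009·C_{A0}·X = 0.6009×6.31×0.897 = 3.40 mol/dm³; Y_B = C_B/C_{A0} = 0.539.

0.539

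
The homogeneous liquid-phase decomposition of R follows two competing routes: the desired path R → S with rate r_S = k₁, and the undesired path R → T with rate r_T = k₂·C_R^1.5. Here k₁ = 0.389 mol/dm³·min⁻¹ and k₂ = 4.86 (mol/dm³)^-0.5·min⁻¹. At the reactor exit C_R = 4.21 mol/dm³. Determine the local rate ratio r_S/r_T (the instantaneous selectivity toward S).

0.00927

S_{S/T} = r_S/r_T = (k₁)/(k₂·C_R^1.5) = (k₁/k₂)·C_R^-1.5.
= (0.389) / (4.86×4.210^1.5) = 0.3890/41.98 = 0.00927.
The undesired path is higher order in R, so low C_R (CSTR or dilute feed) favours S.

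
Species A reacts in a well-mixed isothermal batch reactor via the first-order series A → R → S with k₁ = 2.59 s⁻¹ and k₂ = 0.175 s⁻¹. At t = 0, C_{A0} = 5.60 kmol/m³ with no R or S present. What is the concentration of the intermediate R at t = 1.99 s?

4.20 kmol/m³

Solving the coupled first-order balances gives C_R(t) = [k₁/(k₂−k₁)]·C_{A0}·(e^(−k₁t) − e^(−k₂t)).
e^(−k₁t) = e^(−2.59×1.99) = e^(−5.154) = 0.005776; e^(−k₂t) = e^(−0.3483) = 0.7059.
C_R = 2.59×5.60/(0.175−2.59) × (0.005776−0.7059) = (-6.006)×(-0.7001) = 4.205 kmol/m³.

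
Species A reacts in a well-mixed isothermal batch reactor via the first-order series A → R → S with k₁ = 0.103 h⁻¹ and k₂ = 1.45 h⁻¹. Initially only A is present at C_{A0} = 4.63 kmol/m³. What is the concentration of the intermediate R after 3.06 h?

Solving the coupled first-order balances gives C_R(t) = [k₁/(k₂−k₁)]·C_{A0}·(e^(−k₁t) − e^(−k₂t)).
e^(−k₁t) = e^(−0.103×3.06) = e^(−0.3152) = 0.7297; e^(−k₂t) = e^(−4.437) = 0.01183.
C_R = 0.103×4.63/(1.45−0.103) × (0.7297−0.01183) = 0.3540×0.7178 = 0.2541 kmol/m³.

0.254 kmol/m³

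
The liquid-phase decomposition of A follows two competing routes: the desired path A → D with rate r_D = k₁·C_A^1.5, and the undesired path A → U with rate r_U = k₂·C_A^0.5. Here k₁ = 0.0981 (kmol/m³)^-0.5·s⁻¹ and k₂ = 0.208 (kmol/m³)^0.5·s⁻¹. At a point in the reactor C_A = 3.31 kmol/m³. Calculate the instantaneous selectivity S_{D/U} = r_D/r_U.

S_{D/U} = r_D/r_U = (k₁·C_A^1.5)/(k₂·C_A^0.5) = (k₁/k₂)·C_A.
= (0.0981×3.310^1.5) / (0.208×3.310^0.5) = 0.5908/0.3784 = 1.56.
Since the desired path is higher order in A, keeping C_A high (PFR or concentrated feed) favours D.

1.56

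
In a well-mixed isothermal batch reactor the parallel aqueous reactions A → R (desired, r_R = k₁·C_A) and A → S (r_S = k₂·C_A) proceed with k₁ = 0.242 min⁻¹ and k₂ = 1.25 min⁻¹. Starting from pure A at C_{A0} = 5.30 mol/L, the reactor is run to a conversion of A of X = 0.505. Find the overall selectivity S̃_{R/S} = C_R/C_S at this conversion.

0.194

C_A = C_{A0}(1−X) = 2.623 mol/L.
Both paths are first order in A, so the instantaneous fraction to R is constant: dC_R/d(−C_A) = k₁/(k₁+k₂) = 0.1622.
C_R = 0.1622·(C_{A0}−C_A) = 0.1622×2.676 = 0.434 mol/L.
C_S = (C_{A0}−C_A)−C_R = 2.242 mol/L; S̃_{R/S} = 0.4341/2.242 = 0.194.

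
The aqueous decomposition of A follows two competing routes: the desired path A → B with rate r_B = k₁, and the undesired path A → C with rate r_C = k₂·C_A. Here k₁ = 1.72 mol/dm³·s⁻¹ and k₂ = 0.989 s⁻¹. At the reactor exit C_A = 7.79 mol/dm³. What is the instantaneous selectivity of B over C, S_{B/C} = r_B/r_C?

0.223

S_{B/C} = r_B/r_C = (k₁)/(k₂·C_A) = (k₁/k₂)·C_A⁻¹.
= (1.72) / (0.989×7.790) = 1.720/7.704 = 0.223.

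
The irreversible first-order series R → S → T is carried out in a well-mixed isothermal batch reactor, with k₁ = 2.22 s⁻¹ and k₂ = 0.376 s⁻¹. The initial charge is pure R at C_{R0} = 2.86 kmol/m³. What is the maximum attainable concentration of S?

1.99 kmol/m³

At the optimum, C_{S,max}/C_{R0} = (k₁/k₂)^[k₂/(k₂−k₁)].
= (2.22/0.376)^(0.376/(0.376−2.22)) = (5.904)^(-0.2039) = 0.6962.
C_{S,max} = 0.6962×2.86 = 1.99 kmol/m³.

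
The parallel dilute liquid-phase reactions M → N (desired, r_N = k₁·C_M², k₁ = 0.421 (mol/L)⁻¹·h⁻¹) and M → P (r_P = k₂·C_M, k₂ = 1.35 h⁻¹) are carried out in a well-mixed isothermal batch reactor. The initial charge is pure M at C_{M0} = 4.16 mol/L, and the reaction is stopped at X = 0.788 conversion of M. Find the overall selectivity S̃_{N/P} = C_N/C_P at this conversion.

C_M = C_{M0}(1−X) = 0.8819 mol/L.
Along a PFR/batch, dC_P/dC_M = −r_P/(r_N+r_P) = −k₂/(k₂+k₁·C_M).
Integrating from C_{M0} to C_M: C_P = (1.35/0.421)·ln[(1.35+0.421·4.16)/(1.35+0.421·0.882)] = 3.207·ln(3.101/1.721) = 1.888 mol/L.
Then C_N = (C_{M0}−C_M) − C_P = 3.278 − 1.888 = 1.390 mol/L.
S̃_{N/P} = C_N/C_P = 1.390/1.888 = 0.736.

0.736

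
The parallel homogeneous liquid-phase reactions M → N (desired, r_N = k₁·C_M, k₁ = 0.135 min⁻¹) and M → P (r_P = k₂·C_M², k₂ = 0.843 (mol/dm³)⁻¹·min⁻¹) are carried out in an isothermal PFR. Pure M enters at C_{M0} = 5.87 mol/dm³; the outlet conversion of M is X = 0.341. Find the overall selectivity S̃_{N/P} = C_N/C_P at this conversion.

0.0333

C_M = C_{M0}(1−X) = 3.868 mol/dm³.
Along a PFR/batch, dC_N/dC_M = −r_N/(r_N+r_P) = −k₁/(k₁+k₂·C_M).
Integrating from C_{M0} to C_M: C_N = (0.135/0.843)·ln[(0.135+0.843·5.87)/(0.135+0.843·3.87)] = 0.1601·ln(5.083/3.396) = 0.06460 mol/dm³.
C_P = (C_{M0}−C_M)−C_N = 1.937 mol/dm³; S̃_{N/P} = 0.06460/1.937 = 0.0333.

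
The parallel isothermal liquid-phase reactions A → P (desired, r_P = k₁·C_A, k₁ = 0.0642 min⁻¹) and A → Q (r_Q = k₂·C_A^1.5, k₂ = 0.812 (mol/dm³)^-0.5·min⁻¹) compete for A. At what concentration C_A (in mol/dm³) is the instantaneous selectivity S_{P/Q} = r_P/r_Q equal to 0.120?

S_{P/Q} = (k₁/k₂)·C_A^-0.5 ⇒ C_A = (S·k₂/k₁)^(-2).
= (0.120×0.812/0.0642)^(-2) = (1.518)^(-2) = 0.434 mol/dm³.

0.434 mol/dm³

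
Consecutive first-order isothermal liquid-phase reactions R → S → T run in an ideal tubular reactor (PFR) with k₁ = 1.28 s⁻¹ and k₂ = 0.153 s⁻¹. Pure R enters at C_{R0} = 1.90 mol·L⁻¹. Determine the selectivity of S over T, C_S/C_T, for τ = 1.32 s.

7.41

The intermediate concentration in a first-order A→B→C sequence is C_S = k₁C_{R0}(e^(−k₁τ) − e^(−k₂τ))/(k₂−k₁).
e^(−k₁τ) = e^(−1.28×1.32) = e^(−1.690) = 0.1846; e^(−k₂τ) = e^(−0.2020) = 0.8171.
C_S = 1.28×1.90/(0.153−1.28) × (0.1846−0.8171) = (-2.158)×(-0.6325) = 1.365 mol·L⁻¹.
C_R = C_{R0}e^(−k₁τ) = 0.3507 mol·L⁻¹, so C_T = C_{R0}−C_R−C_S = 0.1843 mol·L⁻¹; C_S/C_T = 7.41.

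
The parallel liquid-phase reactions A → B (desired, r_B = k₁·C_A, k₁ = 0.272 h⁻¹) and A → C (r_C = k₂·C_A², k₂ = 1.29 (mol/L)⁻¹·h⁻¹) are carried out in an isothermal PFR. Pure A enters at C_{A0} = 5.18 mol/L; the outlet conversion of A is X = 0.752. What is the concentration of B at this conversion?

C_A = C_{A0}(1−X) = 1.285 mol/L.
Along a PFR/batch, dC_B/dC_A = −r_B/(r_B+r_C) = −k₁/(k₁+k₂·C_A).
Integrating from C_{A0} to C_A: C_B = (0.272/1.29)·ln[(0.272+1.29·5.18)/(0.272+1.29·1.28)] = 0.2109·ln(6.954/1.929) = 0.2704 mol/L.

0.270 mol/L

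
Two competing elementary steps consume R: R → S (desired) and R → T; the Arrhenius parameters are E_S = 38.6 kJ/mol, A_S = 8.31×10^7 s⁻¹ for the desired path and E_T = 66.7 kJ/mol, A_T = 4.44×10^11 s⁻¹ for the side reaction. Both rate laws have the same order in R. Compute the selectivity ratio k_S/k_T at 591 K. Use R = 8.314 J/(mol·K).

Since both paths have the same order in R, the concentration cancels and S_{S/T} = k_S/k_T = (A_S/A_T)·exp[(E_T−E_S)/(RT)].
(E_T−E_S)/(RT) = (66.7−38.6)×10³/(8.314×591) = 28100/4914 = 5.719.
k_S/k_T = (8.31×10^7/4.44×10^11)·exp(5.719) = 1.872×10^-4 × 304.6 = 0.0570.
Since E_S < E_T, lowering the temperature improves selectivity toward S.

0.0570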